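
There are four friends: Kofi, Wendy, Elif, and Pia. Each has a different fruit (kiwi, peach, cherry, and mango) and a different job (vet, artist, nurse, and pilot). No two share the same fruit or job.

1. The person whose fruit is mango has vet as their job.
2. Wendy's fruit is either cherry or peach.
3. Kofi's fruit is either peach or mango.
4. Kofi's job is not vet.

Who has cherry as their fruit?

With clues 1–3, Kofi is impossible for the one with fruit cherry.
With clues 1–4, Elif and Pia are impossible for the one with fruit cherry.
That leaves Wendy.

Wendy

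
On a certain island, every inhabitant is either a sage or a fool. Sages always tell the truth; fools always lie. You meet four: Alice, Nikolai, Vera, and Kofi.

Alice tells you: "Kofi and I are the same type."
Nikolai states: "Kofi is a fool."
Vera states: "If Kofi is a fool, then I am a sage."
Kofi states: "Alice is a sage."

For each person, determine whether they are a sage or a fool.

Alice: sage, Nikolai: fool, Vera: sage, Kofi: sage

Consider Alice. Suppose Alice is a fool.
Then no assignment of the remaining roles makes every statement match its speaker's type — contradiction.
So Alice is a sage.
With that fixed, Kofi's statement is true, so Kofi is a sage.
With that fixed, Nikolai's statement is false, so Nikolai is a fool.
With that fixed, Vera's statement is true, so Vera is a sage.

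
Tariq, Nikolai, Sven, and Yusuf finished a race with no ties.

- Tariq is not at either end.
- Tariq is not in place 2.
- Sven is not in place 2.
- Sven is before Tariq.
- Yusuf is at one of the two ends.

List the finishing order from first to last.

Sven, Nikolai, Tariq, Yusuf

From clue 1: Tariq is in {2,3}.
From clues 1–2: Tariq → place 3.
From clues 1–3: Sven is in {1,4}.
From clues 1–4: Sven → place 1.
From clues 1–5: Nikolai → place 2, Yusuf → place 4.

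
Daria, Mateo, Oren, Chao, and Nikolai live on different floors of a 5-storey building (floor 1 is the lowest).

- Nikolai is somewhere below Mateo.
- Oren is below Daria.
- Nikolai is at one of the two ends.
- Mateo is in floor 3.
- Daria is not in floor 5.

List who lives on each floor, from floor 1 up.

Nikolai, Oren, Mateo, Daria, Chao

From clue 1: Mateo is in {2,3,4,5}.
From clues 1–2: Daria is in {2,3,4,5}.
From clues 1–3: Nikolai → floor 1.
From clues 1–4: Mateo → floor 3.
From clues 1–5: Oren → floor 2, Daria → floor 4, Chao → floor 5.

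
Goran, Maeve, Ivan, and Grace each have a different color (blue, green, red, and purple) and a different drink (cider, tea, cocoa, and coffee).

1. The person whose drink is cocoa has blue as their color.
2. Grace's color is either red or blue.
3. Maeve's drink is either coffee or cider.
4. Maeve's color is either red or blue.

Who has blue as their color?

Grace

With clues 1–3, Maeve is impossible for the one with color blue.
With clues 1–4, Goran and Ivan are impossible for the one with color blue.
That leaves Grace.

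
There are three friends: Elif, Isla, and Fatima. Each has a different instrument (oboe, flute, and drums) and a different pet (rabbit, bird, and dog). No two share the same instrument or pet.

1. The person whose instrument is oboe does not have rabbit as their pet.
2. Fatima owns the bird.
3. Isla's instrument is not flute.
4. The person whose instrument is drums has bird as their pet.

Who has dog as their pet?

Isla

With clues 1–2, Fatima is impossible for the one with pet dog.
With clues 1–4, Elif is impossible for the one with pet dog.
That leaves Isla.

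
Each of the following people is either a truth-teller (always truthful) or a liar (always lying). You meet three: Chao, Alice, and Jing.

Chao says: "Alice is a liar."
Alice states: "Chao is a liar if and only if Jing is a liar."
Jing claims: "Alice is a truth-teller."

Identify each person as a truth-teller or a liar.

Consider Chao. Suppose Chao is a liar.
Then no assignment of the remaining roles makes every statement match its speaker's type — contradiction.
So Chao is a truth-teller.
Consider Alice. Suppose Alice is a truth-teller.
Then Chao's statement comes out false, contradicting Chao being a truth-teller.
So Alice is a liar.
With that fixed, Jing's statement is false, so Jing is a liar.

Chao: truth-teller, Alice: liar, Jing: liar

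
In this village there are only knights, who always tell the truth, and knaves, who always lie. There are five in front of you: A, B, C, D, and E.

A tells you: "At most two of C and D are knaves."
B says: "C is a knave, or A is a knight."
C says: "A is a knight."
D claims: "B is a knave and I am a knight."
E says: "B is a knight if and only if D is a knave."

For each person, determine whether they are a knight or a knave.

A: knight, B: knight, C: knight, D: knave, E: knight

Regardless of anyone's role, A's statement is true, so A is a knight.
With that fixed, B's statement is true, so B is a knight.
With that fixed, C's statement is true, so C is a knight.
With that fixed, D's statement is false, so D is a knave.
With that fixed, E's statement is true, so E is a knight.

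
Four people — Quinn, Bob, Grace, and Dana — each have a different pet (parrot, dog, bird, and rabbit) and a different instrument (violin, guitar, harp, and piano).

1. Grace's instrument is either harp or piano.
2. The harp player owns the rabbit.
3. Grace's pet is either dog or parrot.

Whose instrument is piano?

With clues 1–3, Bob, Dana, and Quinn are impossible for the one with instrument piano.
That leaves Grace.

Grace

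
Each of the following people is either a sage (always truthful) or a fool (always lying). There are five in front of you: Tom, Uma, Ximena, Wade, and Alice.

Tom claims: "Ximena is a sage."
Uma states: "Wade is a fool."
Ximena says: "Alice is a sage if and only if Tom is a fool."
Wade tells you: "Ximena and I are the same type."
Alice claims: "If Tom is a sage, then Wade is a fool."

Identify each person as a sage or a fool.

Consider Tom. Suppose Tom is a fool.
Then no assignment of the remaining roles makes every statement match its speaker's type — contradiction.
So Tom is a sage.
Consider Uma. Suppose Uma is a sage.
Then no assignment of the remaining roles makes every statement match its speaker's type — contradiction.
So Uma is a fool.
Consider Ximena. Suppose Ximena is a fool.
Then Tom's statement comes out false, contradicting Tom being a sage.
So Ximena is a sage.
Consider Wade. Suppose Wade is a fool.
Then Uma's statement comes out true, contradicting Uma being a fool.
So Wade is a sage.
With that fixed, Alice's statement is false, so Alice is a fool.

Tom: sage, Uma: fool, Ximena: sage, Wade: sage, Alice: fool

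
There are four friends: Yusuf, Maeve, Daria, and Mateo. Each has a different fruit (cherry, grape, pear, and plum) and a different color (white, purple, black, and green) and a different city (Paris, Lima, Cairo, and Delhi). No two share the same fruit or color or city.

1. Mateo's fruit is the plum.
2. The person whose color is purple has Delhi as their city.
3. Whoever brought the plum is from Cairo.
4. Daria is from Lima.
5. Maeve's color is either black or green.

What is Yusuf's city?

Delhi

With clues 1–3, Cairo is impossible for Yusuf's city.
With clues 1–4, Lima is impossible for Yusuf's city.
With clues 1–5, Paris is impossible for Yusuf's city.
That leaves Delhi.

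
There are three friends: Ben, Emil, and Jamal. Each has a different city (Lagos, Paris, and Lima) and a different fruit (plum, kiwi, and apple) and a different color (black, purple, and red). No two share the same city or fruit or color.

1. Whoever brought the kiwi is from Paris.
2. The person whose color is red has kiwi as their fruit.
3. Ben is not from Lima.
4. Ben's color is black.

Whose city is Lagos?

With clues 1–4, Emil and Jamal are impossible for the one with city Lagos.
That leaves Ben.

Ben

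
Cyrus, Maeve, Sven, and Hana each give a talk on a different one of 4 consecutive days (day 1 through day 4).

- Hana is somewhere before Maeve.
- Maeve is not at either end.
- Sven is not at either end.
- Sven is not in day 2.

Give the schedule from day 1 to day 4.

From clue 1: Maeve is in {2,3,4}.
From clues 1–2: Maeve is in {2,3}.
From clues 1–3: Hana → day 1, Cyrus → day 4.
From clues 1–4: Maeve → day 2, Sven → day 3.

Hana, Maeve, Sven, Cyrus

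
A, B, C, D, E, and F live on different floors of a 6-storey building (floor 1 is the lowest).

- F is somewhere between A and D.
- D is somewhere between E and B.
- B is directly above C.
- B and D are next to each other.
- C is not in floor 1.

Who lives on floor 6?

E

With clue 1, F is ruled out for floor 6.
With clues 1–2, D is ruled out for floor 6.
With clues 1–3, C is ruled out for floor 6.
With clues 1–4, B is ruled out for floor 6.
With clues 1–5, A is ruled out for floor 6.
So floor 6 is E.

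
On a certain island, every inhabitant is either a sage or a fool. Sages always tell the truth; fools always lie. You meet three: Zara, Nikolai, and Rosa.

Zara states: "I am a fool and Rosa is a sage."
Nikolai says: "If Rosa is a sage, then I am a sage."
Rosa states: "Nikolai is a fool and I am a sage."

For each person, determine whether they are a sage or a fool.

Zara: fool, Nikolai: sage, Rosa: fool

Consider Zara. Suppose Zara is a sage.
Then Zara's own statement would have to be true, but it can't be — contradiction.
So Zara is a fool.
Consider Nikolai. Suppose Nikolai is a fool.
Then no assignment of the remaining roles makes every statement match its speaker's type — contradiction.
So Nikolai is a sage.
With that fixed, Rosa's statement is false, so Rosa is a fool.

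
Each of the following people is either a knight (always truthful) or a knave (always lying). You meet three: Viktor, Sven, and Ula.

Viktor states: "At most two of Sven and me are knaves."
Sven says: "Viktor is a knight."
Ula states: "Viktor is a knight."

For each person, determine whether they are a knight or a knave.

Viktor: knight, Sven: knight, Ula: knight

Regardless of anyone's role, Viktor's statement is true, so Viktor is a knight.
With that fixed, Sven's statement is true, so Sven is a knight.
With that fixed, Ula's statement is true, so Ula is a knight.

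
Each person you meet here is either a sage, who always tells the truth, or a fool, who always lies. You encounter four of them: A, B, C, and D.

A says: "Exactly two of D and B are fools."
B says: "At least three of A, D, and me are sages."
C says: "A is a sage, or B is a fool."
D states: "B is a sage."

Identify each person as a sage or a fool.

Consider A. Suppose A is a fool.
Then no assignment of the remaining roles makes every statement match its speaker's type — contradiction.
So A is a sage.
With that fixed, C's statement is true, so C is a sage.
Consider B. Suppose B is a sage.
Then A's statement comes out false, contradicting A being a sage.
So B is a fool.
With that fixed, D's statement is false, so D is a fool.

A: sage, B: fool, C: sage, D: fool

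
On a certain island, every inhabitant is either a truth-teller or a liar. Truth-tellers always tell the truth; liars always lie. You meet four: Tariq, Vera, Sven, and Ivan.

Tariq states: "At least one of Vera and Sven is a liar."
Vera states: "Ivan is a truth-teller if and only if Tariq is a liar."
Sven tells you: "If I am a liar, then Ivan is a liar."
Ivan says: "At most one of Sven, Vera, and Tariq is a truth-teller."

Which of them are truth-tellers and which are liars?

Consider Tariq. Suppose Tariq is a liar.
Then no assignment of the remaining roles makes every statement match its speaker's type — contradiction.
So Tariq is a truth-teller.
Consider Vera. Suppose Vera is a truth-teller.
Then no assignment of the remaining roles makes every statement match its speaker's type — contradiction.
So Vera is a liar.
Consider Sven. Suppose Sven is a truth-teller.
Then no assignment of the remaining roles makes every statement match its speaker's type — contradiction.
So Sven is a liar.
With that fixed, Ivan's statement is true, so Ivan is a truth-teller.

Tariq: truth-teller, Vera: liar, Sven: liar, Ivan: truth-teller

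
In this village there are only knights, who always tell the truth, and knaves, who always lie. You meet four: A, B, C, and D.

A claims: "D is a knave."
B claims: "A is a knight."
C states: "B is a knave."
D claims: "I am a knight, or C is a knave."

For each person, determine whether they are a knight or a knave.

Consider A. Suppose A is a knight.
Then no assignment of the remaining roles makes every statement match its speaker's type — contradiction.
So A is a knave.
With that fixed, B's statement is false, so B is a knave.
With that fixed, C's statement is true, so C is a knight.
Consider D. Suppose D is a knave.
Then A's statement comes out true, contradicting A being a knave.
So D is a knight.

A: knave, B: knave, C: knight, D: knight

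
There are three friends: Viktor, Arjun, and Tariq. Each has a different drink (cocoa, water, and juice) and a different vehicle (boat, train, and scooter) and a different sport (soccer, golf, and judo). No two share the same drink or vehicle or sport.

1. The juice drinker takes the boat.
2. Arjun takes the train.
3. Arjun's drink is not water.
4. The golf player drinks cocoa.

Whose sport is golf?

With clues 1–4, Tariq and Viktor are impossible for the one with sport golf.
That leaves Arjun.

Arjun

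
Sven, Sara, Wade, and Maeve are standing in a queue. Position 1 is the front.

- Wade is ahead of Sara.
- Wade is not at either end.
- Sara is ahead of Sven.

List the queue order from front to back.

Maeve, Wade, Sara, Sven

From clue 1: Sara is in {2,3,4}.
From clues 1–2: Sara is in {3,4}.
From clues 1–3: Maeve → position 1, Wade → position 2, Sara → position 3, Sven → position 4.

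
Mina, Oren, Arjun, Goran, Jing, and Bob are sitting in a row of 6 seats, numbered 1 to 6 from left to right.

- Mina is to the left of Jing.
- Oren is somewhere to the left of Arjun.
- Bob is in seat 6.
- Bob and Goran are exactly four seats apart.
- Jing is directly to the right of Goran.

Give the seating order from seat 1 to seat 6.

From clue 1: Mina is in {1,2,3,4,5}.
From clues 1–3: Bob → seat 6.
From clues 1–4: Goran → seat 2.
From clues 1–5: Mina → seat 1, Jing → seat 3, Oren → seat 4, Arjun → seat 5.

Mina, Goran, Jing, Oren, Arjun, Bob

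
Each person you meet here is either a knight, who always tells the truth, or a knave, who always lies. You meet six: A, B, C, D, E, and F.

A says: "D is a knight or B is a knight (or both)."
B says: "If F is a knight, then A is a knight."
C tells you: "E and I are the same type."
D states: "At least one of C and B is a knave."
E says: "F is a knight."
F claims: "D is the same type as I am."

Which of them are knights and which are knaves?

Consider A. Suppose A is a knave.
Then no assignment of the remaining roles makes every statement match its speaker's type — contradiction.
So A is a knight.
With that fixed, B's statement is true, so B is a knight.
Consider C. Suppose C is a knight.
Then no assignment of the remaining roles makes every statement match its speaker's type — contradiction.
So C is a knave.
With that fixed, D's statement is true, so D is a knight.
Consider E. Suppose E is a knave.
Then C's statement comes out true, contradicting C being a knave.
So E is a knight.
Consider F. Suppose F is a knave.
Then E's statement comes out false, contradicting E being a knight.
So F is a knight.

A: knight, B: knight, C: knave, D: knight, E: knight, F: knight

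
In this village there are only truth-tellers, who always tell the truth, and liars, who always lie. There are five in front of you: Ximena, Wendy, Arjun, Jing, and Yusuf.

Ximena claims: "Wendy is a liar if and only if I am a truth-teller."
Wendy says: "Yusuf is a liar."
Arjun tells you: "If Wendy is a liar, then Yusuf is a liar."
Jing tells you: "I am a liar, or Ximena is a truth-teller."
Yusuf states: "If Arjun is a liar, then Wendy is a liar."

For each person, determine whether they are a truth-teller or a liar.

Consider Ximena. Suppose Ximena is a liar.
Then whichever role Jing has, Jing's statement has the wrong truth value — contradiction.
So Ximena is a truth-teller.
With that fixed, Jing's statement is true, so Jing is a truth-teller.
Consider Wendy. Suppose Wendy is a truth-teller.
Then Ximena's statement comes out false, contradicting Ximena being a truth-teller.
So Wendy is a liar.
With that fixed, Yusuf's statement is true, so Yusuf is a truth-teller.
With that fixed, Arjun's statement is false, so Arjun is a liar.

Ximena: truth-teller, Wendy: liar, Arjun: liar, Jing: truth-teller, Yusuf: truth-teller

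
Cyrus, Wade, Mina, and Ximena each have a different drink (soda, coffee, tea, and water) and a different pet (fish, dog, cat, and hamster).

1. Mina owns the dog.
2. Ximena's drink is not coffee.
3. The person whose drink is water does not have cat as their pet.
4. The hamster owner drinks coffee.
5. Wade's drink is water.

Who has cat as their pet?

Clue 1 rules out Mina for the one with pet cat.
With clues 1–5, Cyrus and Wade are impossible for the one with pet cat.
That leaves Ximena.

Ximena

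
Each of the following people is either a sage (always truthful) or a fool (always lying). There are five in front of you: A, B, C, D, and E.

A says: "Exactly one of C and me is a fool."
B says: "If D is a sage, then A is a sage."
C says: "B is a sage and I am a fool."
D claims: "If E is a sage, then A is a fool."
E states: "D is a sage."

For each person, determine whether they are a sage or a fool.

A: fool, B: fool, C: fool, D: sage, E: sage

Consider A. Suppose A is a sage.
Then no assignment of the remaining roles makes every statement match its speaker's type — contradiction.
So A is a fool.
With that fixed, D's statement is true, so D is a sage.
With that fixed, E's statement is true, so E is a sage.
With that fixed, B's statement is false, so B is a fool.
With that fixed, C's statement is false, so C is a fool.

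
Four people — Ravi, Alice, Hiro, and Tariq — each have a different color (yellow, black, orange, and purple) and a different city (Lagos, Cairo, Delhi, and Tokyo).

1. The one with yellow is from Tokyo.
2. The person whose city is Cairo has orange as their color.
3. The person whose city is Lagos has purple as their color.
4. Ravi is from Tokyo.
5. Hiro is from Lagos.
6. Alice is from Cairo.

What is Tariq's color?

black

With clues 1–4, yellow is impossible for Tariq's color.
With clues 1–5, purple is impossible for Tariq's color.
With clues 1–6, orange is impossible for Tariq's color.
That leaves black.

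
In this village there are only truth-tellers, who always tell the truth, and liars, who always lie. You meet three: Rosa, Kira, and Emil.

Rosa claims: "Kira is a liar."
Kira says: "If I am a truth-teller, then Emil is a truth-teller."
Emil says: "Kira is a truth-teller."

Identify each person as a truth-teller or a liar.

Consider Rosa. Suppose Rosa is a truth-teller.
Then no assignment of the remaining roles makes every statement match its speaker's type — contradiction.
So Rosa is a liar.
Consider Kira. Suppose Kira is a liar.
Then Rosa's statement comes out true, contradicting Rosa being a liar.
So Kira is a truth-teller.
With that fixed, Emil's statement is true, so Emil is a truth-teller.

Rosa: liar, Kira: truth-teller, Emil: truth-teller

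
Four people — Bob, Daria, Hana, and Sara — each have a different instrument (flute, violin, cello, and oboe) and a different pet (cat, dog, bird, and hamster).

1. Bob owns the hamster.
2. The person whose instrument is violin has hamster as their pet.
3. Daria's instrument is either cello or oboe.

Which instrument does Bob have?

violin

With clues 1–2, cello, flute, and oboe are impossible for Bob's instrument.
That leaves violin.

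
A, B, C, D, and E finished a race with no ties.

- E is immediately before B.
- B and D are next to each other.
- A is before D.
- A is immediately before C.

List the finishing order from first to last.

From clue 1: B is in {2,3,4,5}.
From clues 1–2: B is in {2,3,4}.
From clues 1–3: A is in {1,2}.
From clues 1–4: A → place 1, C → place 2, E → place 3, B → place 4, D → place 5.

A, C, E, B, D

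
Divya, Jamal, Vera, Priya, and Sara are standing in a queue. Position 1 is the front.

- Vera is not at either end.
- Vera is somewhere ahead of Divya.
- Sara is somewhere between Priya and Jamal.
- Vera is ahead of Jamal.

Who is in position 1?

Priya

With clue 1, Vera is ruled out for position 1.
With clues 1–2, Divya is ruled out for position 1.
With clues 1–3, Sara is ruled out for position 1.
With clues 1–4, Jamal is ruled out for position 1.
So position 1 is Priya.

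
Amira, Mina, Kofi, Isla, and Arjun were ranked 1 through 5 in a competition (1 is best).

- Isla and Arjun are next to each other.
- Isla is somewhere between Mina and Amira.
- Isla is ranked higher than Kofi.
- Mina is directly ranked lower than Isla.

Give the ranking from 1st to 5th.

Amira, Arjun, Isla, Mina, Kofi

From clues 1–2: Isla is in {2,3,4}.
From clues 1–3: Kofi is in {4,5}.
From clues 1–4: Amira → rank 1, Arjun → rank 2, Isla → rank 3, Mina → rank 4, Kofi → rank 5.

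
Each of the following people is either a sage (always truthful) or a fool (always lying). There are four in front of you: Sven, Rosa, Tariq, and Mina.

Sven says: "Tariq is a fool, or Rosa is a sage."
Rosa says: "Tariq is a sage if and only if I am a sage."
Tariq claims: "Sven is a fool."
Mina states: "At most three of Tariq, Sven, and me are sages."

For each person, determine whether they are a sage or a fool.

Regardless of anyone's role, Mina's statement is true, so Mina is a sage.
Consider Sven. Suppose Sven is a sage.
Then no assignment of the remaining roles makes every statement match its speaker's type — contradiction.
So Sven is a fool.
With that fixed, Tariq's statement is true, so Tariq is a sage.
Consider Rosa. Suppose Rosa is a sage.
Then Sven's statement comes out true, contradicting Sven being a fool.
So Rosa is a fool.

Sven: fool, Rosa: fool, Tariq: sage, Mina: sage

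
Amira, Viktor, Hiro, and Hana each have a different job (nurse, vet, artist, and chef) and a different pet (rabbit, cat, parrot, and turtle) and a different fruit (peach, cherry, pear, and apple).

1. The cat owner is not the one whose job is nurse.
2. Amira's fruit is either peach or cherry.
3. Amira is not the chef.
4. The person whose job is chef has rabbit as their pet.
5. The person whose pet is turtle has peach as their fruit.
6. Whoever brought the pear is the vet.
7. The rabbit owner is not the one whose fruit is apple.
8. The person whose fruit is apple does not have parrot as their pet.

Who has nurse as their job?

Amira

With clues 1–8, Hana, Hiro, and Viktor are impossible for the one with job nurse.
That leaves Amira.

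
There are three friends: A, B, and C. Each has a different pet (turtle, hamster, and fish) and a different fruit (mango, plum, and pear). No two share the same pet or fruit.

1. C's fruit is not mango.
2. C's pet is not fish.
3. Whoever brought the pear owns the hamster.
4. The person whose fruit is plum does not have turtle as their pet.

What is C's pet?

hamster

With clues 1–2, fish is impossible for C's pet.
With clues 1–4, turtle is impossible for C's pet.
That leaves hamster.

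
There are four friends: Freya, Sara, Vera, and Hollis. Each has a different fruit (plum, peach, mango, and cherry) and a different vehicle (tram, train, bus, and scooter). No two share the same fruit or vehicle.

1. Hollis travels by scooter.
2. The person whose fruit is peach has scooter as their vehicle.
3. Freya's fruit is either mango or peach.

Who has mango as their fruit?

With clues 1–2, Hollis is impossible for the one with fruit mango.
With clues 1–3, Sara and Vera are impossible for the one with fruit mango.
That leaves Freya.

Freya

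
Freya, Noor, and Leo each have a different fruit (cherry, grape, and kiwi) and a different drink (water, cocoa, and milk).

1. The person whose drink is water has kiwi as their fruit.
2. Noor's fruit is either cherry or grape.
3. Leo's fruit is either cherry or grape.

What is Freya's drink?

With clues 1–3, cocoa and milk are impossible for Freya's drink.
That leaves water.

water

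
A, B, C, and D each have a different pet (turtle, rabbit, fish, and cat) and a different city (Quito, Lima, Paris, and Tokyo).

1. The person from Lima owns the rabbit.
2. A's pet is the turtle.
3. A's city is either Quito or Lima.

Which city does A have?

Quito

With clues 1–2, Lima is impossible for A's city.
With clues 1–3, Paris and Tokyo are impossible for A's city.
That leaves Quito.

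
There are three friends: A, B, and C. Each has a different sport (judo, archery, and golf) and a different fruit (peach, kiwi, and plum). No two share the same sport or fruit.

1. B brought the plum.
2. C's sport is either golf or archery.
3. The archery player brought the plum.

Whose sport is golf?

With clues 1–3, A and B are impossible for the one with sport golf.
That leaves C.

C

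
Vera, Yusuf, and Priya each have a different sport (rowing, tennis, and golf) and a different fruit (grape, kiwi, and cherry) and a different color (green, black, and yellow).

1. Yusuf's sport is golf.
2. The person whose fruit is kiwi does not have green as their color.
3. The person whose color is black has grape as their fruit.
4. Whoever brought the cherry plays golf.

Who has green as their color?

With clues 1–4, Priya and Vera are impossible for the one with color green.
That leaves Yusuf.

Yusuf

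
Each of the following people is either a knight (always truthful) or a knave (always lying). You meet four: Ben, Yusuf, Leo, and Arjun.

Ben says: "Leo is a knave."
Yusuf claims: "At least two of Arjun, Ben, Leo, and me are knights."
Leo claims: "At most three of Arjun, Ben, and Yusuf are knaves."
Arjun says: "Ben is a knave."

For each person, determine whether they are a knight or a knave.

Ben: knave, Yusuf: knight, Leo: knight, Arjun: knight

Regardless of anyone's role, Leo's statement is true, so Leo is a knight.
With that fixed, Ben's statement is false, so Ben is a knave.
With that fixed, Arjun's statement is true, so Arjun is a knight.
With that fixed, Yusuf's statement is true, so Yusuf is a knight.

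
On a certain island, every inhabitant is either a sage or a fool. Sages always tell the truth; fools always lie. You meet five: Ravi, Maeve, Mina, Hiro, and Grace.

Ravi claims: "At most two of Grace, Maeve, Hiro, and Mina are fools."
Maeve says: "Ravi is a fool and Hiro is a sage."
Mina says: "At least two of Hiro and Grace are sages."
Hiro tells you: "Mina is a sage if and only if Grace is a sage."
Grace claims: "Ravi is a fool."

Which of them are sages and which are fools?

Ravi: fool, Maeve: fool, Mina: fool, Hiro: fool, Grace: sage

Consider Ravi. Suppose Ravi is a sage.
Then no assignment of the remaining roles makes every statement match its speaker's type — contradiction.
So Ravi is a fool.
With that fixed, Grace's statement is true, so Grace is a sage.
Consider Maeve. Suppose Maeve is a sage.
Then Ravi's statement comes out true, contradicting Ravi being a fool.
So Maeve is a fool.
Consider Mina. Suppose Mina is a sage.
Then Ravi's statement comes out true, contradicting Ravi being a fool.
So Mina is a fool.
With that fixed, Hiro's statement is false, so Hiro is a fool.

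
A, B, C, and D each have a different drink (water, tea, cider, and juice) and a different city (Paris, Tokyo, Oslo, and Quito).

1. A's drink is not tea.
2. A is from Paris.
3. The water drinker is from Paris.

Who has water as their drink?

A

With clues 1–3, B, C, and D are impossible for the one with drink water.
That leaves A.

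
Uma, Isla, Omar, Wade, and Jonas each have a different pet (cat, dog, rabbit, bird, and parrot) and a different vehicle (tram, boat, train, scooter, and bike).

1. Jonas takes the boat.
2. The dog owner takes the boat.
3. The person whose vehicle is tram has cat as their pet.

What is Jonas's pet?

With clues 1–2, bird, cat, parrot, and rabbit are impossible for Jonas's pet.
That leaves dog.

dog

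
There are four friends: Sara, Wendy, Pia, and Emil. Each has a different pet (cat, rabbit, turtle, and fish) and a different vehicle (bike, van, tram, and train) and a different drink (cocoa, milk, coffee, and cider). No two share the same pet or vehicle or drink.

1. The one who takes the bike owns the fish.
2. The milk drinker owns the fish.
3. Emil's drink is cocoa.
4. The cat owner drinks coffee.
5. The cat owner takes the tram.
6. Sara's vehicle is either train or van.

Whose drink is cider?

Sara

With clues 1–3, Emil is impossible for the one with drink cider.
With clues 1–6, Pia and Wendy are impossible for the one with drink cider.
That leaves Sara.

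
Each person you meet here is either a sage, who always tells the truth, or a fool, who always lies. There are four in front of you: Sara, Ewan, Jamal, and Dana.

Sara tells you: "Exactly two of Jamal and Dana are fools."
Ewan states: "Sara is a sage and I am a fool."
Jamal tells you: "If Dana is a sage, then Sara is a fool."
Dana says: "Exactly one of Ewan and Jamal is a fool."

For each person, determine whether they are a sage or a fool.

Consider Sara. Suppose Sara is a sage.
Then whichever role Ewan has, Ewan's statement has the wrong truth value — contradiction.
So Sara is a fool.
With that fixed, Ewan's statement is false, so Ewan is a fool.
With that fixed, Jamal's statement is true, so Jamal is a sage.
With that fixed, Dana's statement is true, so Dana is a sage.

Sara: fool, Ewan: fool, Jamal: sage, Dana: sage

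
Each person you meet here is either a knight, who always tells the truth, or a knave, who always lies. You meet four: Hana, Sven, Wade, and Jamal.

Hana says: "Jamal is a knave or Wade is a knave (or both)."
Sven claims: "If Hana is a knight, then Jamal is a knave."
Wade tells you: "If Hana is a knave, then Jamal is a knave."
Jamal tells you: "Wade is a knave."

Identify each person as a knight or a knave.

Hana: knight, Sven: knight, Wade: knight, Jamal: knave

Consider Hana. Suppose Hana is a knave.
Then no assignment of the remaining roles makes every statement match its speaker's type — contradiction.
So Hana is a knight.
With that fixed, Wade's statement is true, so Wade is a knight.
With that fixed, Jamal's statement is false, so Jamal is a knave.
With that fixed, Sven's statement is true, so Sven is a knight.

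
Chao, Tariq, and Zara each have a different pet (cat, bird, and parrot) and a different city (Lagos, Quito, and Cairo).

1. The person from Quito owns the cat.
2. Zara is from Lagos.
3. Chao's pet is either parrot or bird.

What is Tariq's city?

With clues 1–2, Lagos is impossible for Tariq's city.
With clues 1–3, Cairo is impossible for Tariq's city.
That leaves Quito.

Quito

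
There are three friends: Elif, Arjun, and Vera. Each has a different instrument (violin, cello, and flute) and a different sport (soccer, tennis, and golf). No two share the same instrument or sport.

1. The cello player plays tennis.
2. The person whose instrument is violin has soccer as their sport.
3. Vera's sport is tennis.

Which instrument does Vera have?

With clues 1–3, flute and violin are impossible for Vera's instrument.
That leaves cello.

cello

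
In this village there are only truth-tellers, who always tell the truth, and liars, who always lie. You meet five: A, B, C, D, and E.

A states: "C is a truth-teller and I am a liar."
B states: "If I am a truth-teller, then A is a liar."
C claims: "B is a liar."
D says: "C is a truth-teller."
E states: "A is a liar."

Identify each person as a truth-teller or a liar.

Consider A. Suppose A is a truth-teller.
Then A's own statement would have to be true, but it can't be — contradiction.
So A is a liar.
With that fixed, B's statement is true, so B is a truth-teller.
With that fixed, C's statement is false, so C is a liar.
With that fixed, D's statement is false, so D is a liar.
With that fixed, E's statement is true, so E is a truth-teller.

A: liar, B: truth-teller, C: liar, D: liar, E: truth-teller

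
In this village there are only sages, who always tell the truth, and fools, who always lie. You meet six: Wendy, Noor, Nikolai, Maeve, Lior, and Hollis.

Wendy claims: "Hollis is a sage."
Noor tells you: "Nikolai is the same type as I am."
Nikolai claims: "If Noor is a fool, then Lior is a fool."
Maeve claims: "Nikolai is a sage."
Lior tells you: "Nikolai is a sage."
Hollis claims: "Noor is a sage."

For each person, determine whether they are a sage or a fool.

Wendy: sage, Noor: sage, Nikolai: sage, Maeve: sage, Lior: sage, Hollis: sage

Consider Wendy. Suppose Wendy is a fool.
Then no assignment of the remaining roles makes every statement match its speaker's type — contradiction.
So Wendy is a sage.
Consider Noor. Suppose Noor is a fool.
Then no assignment of the remaining roles makes every statement match its speaker's type — contradiction.
So Noor is a sage.
With that fixed, Nikolai's statement is true, so Nikolai is a sage.
With that fixed, Maeve's statement is true, so Maeve is a sage.
With that fixed, Lior's statement is true, so Lior is a sage.
With that fixed, Hollis's statement is true, so Hollis is a sage.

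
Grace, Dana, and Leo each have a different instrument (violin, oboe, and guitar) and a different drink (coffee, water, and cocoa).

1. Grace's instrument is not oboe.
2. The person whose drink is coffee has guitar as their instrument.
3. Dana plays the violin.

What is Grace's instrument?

guitar

Clue 1 rules out oboe for Grace's instrument.
With clues 1–3, violin is impossible for Grace's instrument.
That leaves guitar.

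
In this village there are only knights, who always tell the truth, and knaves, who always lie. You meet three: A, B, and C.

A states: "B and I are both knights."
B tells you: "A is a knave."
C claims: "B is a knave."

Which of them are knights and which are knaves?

A: knave, B: knight, C: knave

Consider A. Suppose A is a knight.
Then no assignment of the remaining roles makes every statement match its speaker's type — contradiction.
So A is a knave.
With that fixed, B's statement is true, so B is a knight.
With that fixed, C's statement is false, so C is a knave.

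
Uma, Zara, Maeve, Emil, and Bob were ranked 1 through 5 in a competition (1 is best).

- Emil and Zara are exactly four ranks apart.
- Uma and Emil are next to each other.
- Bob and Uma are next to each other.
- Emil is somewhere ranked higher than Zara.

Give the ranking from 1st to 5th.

From clue 1: Zara is in {1,5}.
From clues 1–2: Uma is in {2,4}.
From clues 1–3: Bob → rank 3.
From clues 1–4: Emil → rank 1, Uma → rank 2, Maeve → rank 4, Zara → rank 5.

Emil, Uma, Bob, Maeve, Zara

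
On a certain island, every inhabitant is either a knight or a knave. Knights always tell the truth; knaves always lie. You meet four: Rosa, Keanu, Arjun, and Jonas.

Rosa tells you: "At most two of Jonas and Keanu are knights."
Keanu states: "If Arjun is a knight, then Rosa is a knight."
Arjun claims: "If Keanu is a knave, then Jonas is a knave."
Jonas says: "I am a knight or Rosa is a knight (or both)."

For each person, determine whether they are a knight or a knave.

Rosa: knight, Keanu: knight, Arjun: knight, Jonas: knight

Regardless of anyone's role, Rosa's statement is true, so Rosa is a knight.
With that fixed, Keanu's statement is true, so Keanu is a knight.
With that fixed, Arjun's statement is true, so Arjun is a knight.
With that fixed, Jonas's statement is true, so Jonas is a knight.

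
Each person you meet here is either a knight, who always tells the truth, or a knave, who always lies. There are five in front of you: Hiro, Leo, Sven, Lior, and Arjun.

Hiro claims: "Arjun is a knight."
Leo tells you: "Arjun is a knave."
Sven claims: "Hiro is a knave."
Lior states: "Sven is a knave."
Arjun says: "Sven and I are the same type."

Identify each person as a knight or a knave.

Hiro: knave, Leo: knight, Sven: knight, Lior: knave, Arjun: knave

Consider Hiro. Suppose Hiro is a knight.
Then no assignment of the remaining roles makes every statement match its speaker's type — contradiction.
So Hiro is a knave.
With that fixed, Sven's statement is true, so Sven is a knight.
With that fixed, Lior's statement is false, so Lior is a knave.
Consider Leo. Suppose Leo is a knave.
Then no assignment of the remaining roles makes every statement match its speaker's type — contradiction.
So Leo is a knight.
Consider Arjun. Suppose Arjun is a knight.
Then Hiro's statement comes out true, contradicting Hiro being a knave.
So Arjun is a knave.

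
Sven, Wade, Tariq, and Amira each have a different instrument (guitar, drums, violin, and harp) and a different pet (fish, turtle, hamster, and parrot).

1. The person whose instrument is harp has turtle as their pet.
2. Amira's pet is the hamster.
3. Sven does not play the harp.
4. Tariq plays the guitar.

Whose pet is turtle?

Wade

With clues 1–2, Amira is impossible for the one with pet turtle.
With clues 1–3, Sven is impossible for the one with pet turtle.
With clues 1–4, Tariq is impossible for the one with pet turtle.
That leaves Wade.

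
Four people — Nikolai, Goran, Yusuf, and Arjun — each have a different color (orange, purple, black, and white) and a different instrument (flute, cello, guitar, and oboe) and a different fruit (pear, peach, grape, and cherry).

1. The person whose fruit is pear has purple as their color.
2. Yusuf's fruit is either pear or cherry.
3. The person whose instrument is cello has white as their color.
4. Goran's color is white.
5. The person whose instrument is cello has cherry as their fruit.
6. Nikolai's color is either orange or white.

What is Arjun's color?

With clues 1–4, white is impossible for Arjun's color.
With clues 1–5, purple is impossible for Arjun's color.
With clues 1–6, orange is impossible for Arjun's color.
That leaves black.

black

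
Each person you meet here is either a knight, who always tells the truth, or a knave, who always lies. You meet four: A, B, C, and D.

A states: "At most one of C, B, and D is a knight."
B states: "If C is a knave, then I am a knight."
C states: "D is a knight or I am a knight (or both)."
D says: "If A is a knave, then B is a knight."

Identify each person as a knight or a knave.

Consider A. Suppose A is a knight.
Then no assignment of the remaining roles makes every statement match its speaker's type — contradiction.
So A is a knave.
Consider B. Suppose B is a knave.
Then no assignment of the remaining roles makes every statement match its speaker's type — contradiction.
So B is a knight.
With that fixed, D's statement is true, so D is a knight.
With that fixed, C's statement is true, so C is a knight.

A: knave, B: knight, C: knight, D: knight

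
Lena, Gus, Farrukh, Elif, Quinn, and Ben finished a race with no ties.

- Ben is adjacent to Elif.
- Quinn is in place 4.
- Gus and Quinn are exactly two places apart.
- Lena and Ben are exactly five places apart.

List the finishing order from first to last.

Lena, Gus, Farrukh, Quinn, Elif, Ben

From clues 1–2: Quinn → place 4.
From clues 1–3: Gus is in {2,6}.
From clues 1–4: Lena → place 1, Gus → place 2, Farrukh → place 3, Elif → place 5, Ben → place 6.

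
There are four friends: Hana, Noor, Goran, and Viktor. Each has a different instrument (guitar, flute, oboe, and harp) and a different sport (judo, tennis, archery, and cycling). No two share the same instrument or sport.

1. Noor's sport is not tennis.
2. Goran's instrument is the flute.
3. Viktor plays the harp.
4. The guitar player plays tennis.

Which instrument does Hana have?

With clues 1–2, flute is impossible for Hana's instrument.
With clues 1–3, harp is impossible for Hana's instrument.
With clues 1–4, oboe is impossible for Hana's instrument.
That leaves guitar.

guitar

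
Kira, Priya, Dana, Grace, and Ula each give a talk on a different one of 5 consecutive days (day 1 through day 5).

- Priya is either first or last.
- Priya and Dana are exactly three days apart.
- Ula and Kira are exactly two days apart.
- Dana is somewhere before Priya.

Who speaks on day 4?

With clue 1, Priya is ruled out for day 4.
With clues 1–3, Kira and Ula are ruled out for day 4.
With clues 1–4, Dana is ruled out for day 4.
So day 4 is Grace.

Grace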